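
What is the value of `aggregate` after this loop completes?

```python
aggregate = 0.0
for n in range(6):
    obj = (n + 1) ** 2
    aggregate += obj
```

Sum of squared losses 1² + 2² + ... + 6²
`aggregate` takes the values: 0.0 → 1.0 → 5.0 → 14.0 → 30.0 → 55.0 → 91.0

Answer: 91.0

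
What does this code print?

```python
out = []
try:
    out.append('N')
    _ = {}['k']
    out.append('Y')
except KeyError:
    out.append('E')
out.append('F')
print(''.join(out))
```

Execution trace: 'N' (try body) → 'E' (except KeyError) → 'F' (after the try/except). Output: NEF

Answer: NEF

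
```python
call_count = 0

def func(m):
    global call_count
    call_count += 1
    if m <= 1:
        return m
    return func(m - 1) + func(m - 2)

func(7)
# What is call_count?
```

Calls(m) = 1 + Calls(m-1) + Calls(m-2); Calls(0)=Calls(1)=1. For m=7 this gives 41.

Answer: 41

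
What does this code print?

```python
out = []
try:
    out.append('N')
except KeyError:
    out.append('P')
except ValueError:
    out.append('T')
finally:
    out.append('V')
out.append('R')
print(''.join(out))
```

Execution trace: 'N' (try body, no exception) → 'V' (finally) → 'R' (after the try/except). Output: NVR

Answer: NVR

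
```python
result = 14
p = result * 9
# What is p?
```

Trace:
`result = 14` → result = 14
`p = result * 9` → p = 126
So p = 126

Answer: 126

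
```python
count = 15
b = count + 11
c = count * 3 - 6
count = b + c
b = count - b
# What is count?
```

Trace:
`count = 15` → count = 15
`b = count + 11` → b = 26
`c = count * 3 - 6` → c = 39
`count = b + c` → count = 65
`b = count - b` → b = 39
So count = 65

Answer: 65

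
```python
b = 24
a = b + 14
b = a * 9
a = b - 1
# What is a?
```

Trace:
`b = 24` → b = 24
`a = b + 14` → a = 38
`b = a * 9` → b = 342
`a = b - 1` → a = 341
So a = 341

Answer: 341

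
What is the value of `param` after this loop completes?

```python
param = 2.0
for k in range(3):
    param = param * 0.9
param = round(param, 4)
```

Exponential decay: 2.0 * 0.9^3
`param` takes the values: 2.0 → 1.8 → 1.62 → 1.458

Answer: 1.458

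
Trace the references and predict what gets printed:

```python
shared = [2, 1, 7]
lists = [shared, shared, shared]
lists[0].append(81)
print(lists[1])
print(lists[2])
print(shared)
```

Key concept: list of same reference.
Step by step:
`shared = [2, 1, 7]` → shared = [2, 1, 7]
`lists = [shared, shared, shared]` → lists = [[2, 1, 7], [2, 1, 7], [2, 1, 7]]
`lists[0].append(81)` → shared = [2, 1, 7, 81]; lists = [[2, 1, 7, 81], [2, 1, 7, 81], [2, 1, 7, 81]]
`print(lists[1])` → prints [2, 1, 7, 81]
`print(lists[2])` → prints [2, 1, 7, 81]
`print(shared)` → prints [2, 1, 7, 81]

Answer:
[2, 1, 7, 81]
[2, 1, 7, 81]
[2, 1, 7, 81]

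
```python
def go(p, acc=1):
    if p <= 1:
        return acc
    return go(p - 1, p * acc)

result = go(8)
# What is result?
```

Accumulator trace (n, acc): (8, 1) -> (7, 8) -> (6, 56) -> (5, 336) -> (4, 1680) -> (3, 6720) -> (2, 20160) -> (1, 40320) -> return 40320

Answer: 40320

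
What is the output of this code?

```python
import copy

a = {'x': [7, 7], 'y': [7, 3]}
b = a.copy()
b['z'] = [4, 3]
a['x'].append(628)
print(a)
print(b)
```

Key concept: shallow copy of dict with mutable values.
Step by step:
`a = {'x': [7, 7], 'y': [7, 3]}` → a = {'x': [7, 7], 'y': [7, 3]}
`b = a.copy()` → b = {'x': [7, 7], 'y': [7, 3]}
`b['z'] = [4, 3]` → b = {'x': [7, 7], 'y': [7, 3], 'z': [4, 3]}
`a['x'].append(628)` → a = {'x': [7, 7, 628], 'y': [7, 3]}; b = {'x': [7, 7, 628], 'y': [7, 3], 'z': [4, 3]}
`print(a)` → prints {'x': [7, 7, 628], 'y': [7, 3]}
`print(b)` → prints {'x': [7, 7, 628], 'y': [7, 3], 'z': [4, 3]}

Answer:
{'x': [7, 7, 628], 'y': [7, 3]}
{'x': [7, 7, 628], 'y': [7, 3], 'z': [4, 3]}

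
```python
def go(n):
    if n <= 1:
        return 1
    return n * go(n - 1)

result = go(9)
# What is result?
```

go(9) = 9 * 8 * 7 * 6 * 5 * 4 * 3 * 2 * 1 = 362880

Answer: 362880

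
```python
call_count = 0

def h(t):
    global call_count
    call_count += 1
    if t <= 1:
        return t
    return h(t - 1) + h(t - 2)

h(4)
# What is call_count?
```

Calls(t) = 1 + Calls(t-1) + Calls(t-2); Calls(0)=Calls(1)=1. For t=4 this gives 9.

Answer: 9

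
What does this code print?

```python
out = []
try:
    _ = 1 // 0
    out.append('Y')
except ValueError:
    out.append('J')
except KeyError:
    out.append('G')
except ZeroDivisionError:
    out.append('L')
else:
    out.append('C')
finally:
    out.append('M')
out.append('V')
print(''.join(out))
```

Execution trace: 'L' (except ZeroDivisionError) → 'M' (finally) → 'V' (after the try/except). Output: LMV

Answer: LMV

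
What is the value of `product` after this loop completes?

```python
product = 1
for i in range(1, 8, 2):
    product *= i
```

Product of 1, 3, 5, ... up to 7
`product` takes the values: 1 → 3 → 15 → 105

Answer: 105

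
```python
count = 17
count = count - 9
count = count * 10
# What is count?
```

Trace:
`count = 17` → count = 17
`count = count - 9` → count = 8
`count = count * 10` → count = 80
So count = 80

Answer: 80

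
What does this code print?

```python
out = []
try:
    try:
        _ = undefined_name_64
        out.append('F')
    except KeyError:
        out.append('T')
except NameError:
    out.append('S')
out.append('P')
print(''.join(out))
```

Execution trace: 'S' (outer except NameError) → 'P' (after the try/except). Output: SP

Answer: SP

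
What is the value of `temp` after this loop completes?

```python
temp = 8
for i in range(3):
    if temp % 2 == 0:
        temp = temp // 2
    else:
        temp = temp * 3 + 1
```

Collatz-style transformation from 8
`temp` takes the values: 8 → 4 → 2 → 1

Answer: 1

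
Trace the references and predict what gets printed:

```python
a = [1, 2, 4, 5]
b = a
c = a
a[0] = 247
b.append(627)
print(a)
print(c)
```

Key concept: multiple aliases.
Step by step:
`a = [1, 2, 4, 5]` → a = [1, 2, 4, 5]
`b = a` → b = [1, 2, 4, 5] (same object as a)
`c = a` → c = [1, 2, 4, 5] (same object as a, b)
`a[0] = 247` → a = [247, 2, 4, 5] (same object as b, c); b = [247, 2, 4, 5] (same object as a, c); c = [247, 2, 4, 5] (same object as a, b)
`b.append(627)` → a = [247, 2, 4, 5, 627] (same object as b, c); b = [247, 2, 4, 5, 627] (same object as a, c); c = [247, 2, 4, 5, 627] (same object as a, b)
`print(a)` → prints [247, 2, 4, 5, 627]
`print(c)` → prints [247, 2, 4, 5, 627]

Answer:
[247, 2, 4, 5, 627]
[247, 2, 4, 5, 627]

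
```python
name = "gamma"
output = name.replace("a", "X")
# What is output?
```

Trace:
`name = "gamma"` → name = 'gamma'
`output = name.replace("a", "X")` → output = 'gXmmX'
So output = 'gXmmX'

Answer: 'gXmmX'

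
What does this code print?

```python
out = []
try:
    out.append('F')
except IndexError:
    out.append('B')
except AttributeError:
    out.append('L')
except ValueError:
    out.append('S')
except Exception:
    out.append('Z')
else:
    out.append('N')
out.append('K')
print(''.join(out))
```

Execution trace: 'F' (try body, no exception) → 'N' (else) → 'K' (after the try/except). Output: FNK

Answer: FNK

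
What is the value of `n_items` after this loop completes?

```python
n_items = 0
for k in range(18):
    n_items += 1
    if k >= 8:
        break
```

Loop breaks when k reaches 8, n_items is 9
`n_items` takes the values: 0 → 1 → 2 → 3 → 4 → 5 → 6 → 7 → 8 → 9

Answer: 9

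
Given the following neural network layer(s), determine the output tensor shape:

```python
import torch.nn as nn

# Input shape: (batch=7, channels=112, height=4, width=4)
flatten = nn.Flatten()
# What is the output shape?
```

Input: (7, 112, 4, 4) -> Output: (7, 1792)

Answer: (7, 1792)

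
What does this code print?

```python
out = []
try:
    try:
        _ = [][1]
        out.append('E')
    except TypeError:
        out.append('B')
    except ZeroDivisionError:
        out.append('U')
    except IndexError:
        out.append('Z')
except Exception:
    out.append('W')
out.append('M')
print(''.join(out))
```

Execution trace: 'Z' (inner except IndexError) → 'M' (after the try/except). Output: ZM

Answer: ZM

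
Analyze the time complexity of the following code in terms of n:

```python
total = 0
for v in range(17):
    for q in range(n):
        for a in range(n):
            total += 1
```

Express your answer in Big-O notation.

Each loop level contributes: 1 × n × n. Multiplying the contributions gives O(n^2).

Answer: O(n^2)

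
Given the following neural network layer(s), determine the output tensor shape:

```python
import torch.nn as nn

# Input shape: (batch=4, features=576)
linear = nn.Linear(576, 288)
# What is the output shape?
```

Input: (4, 576) -> Output: (4, 288)

Answer: (4, 288)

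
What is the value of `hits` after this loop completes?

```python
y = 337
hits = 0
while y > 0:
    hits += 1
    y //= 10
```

Count digits by repeated division by 10
`hits` takes the values: 0 → 1 → 2 → 3

Answer: 3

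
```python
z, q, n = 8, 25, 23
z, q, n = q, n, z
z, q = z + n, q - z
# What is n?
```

Trace:
`z, q, n = 8, 25, 23` → z = 8; q = 25; n = 23
`z, q, n = q, n, z` → z = 25; q = 23; n = 8
`z, q = z + n, q - z` → z = 33; q = -2
So n = 8

Answer: 8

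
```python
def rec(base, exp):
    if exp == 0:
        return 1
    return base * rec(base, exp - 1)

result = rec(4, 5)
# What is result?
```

rec(4, 5) = 4 * 4 * 4 * 4 * 4 = 1024

Answer: 1024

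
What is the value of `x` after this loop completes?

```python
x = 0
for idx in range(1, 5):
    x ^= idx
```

XOR of 1 to 4
`x` takes the values: 0 → 1 → 3 → 0 → 4

Answer: 4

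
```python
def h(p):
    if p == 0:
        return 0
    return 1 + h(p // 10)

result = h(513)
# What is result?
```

Count of digits of 513: 3

Answer: 3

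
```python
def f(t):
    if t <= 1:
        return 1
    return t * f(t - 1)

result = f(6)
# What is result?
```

f(6) = 6 * 5 * 4 * 3 * 2 * 1 = 720

Answer: 720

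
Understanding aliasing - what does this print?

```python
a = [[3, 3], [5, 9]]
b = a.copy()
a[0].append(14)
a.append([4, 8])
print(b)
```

Key concept: shallow copy with nested lists.
Step by step:
`a = [[3, 3], [5, 9]]` → a = [[3, 3], [5, 9]]
`b = a.copy()` → b = [[3, 3], [5, 9]]
`a[0].append(14)` → a = [[3, 3, 14], [5, 9]]; b = [[3, 3, 14], [5, 9]]
`a.append([4, 8])` → a = [[3, 3, 14], [5, 9], [4, 8]]
`print(b)` → prints [[3, 3, 14], [5, 9]]

Answer: [[3, 3, 14], [5, 9]]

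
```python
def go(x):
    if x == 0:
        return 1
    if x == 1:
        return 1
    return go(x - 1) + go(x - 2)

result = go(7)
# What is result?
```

Build up from base cases: go(0)=1, go(1)=1, go(2)=2, go(3)=3, go(4)=5, go(5)=8, go(6)=13, ..., go(7)=21

Answer: 21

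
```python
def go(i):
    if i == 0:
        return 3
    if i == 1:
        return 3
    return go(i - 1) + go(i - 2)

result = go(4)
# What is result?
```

Build up from base cases: go(0)=3, go(1)=3, go(2)=6, go(3)=9, go(4)=15

Answer: 15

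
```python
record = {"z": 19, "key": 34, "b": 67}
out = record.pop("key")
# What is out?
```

Trace:
`record = {"z": 19, "key": 34, "b": 67}` → record = {'z': 19, 'key': 34, 'b': 67}
`out = record.pop("key")` → record = {'z': 19, 'b': 67}; out = 34
So out = 34

Answer: 34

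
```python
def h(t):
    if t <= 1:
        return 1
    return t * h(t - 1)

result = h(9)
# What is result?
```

h(9) = 9 * 8 * 7 * 6 * 5 * 4 * 3 * 2 * 1 = 362880

Answer: 362880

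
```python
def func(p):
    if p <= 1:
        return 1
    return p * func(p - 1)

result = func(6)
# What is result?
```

func(6) = 6 * 5 * 4 * 3 * 2 * 1 = 720

Answer: 720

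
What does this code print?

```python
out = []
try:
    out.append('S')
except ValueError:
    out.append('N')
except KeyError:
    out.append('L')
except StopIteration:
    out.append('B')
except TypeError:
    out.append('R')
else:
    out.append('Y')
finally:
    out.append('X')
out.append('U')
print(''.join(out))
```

Execution trace: 'S' (try body, no exception) → 'Y' (else) → 'X' (finally) → 'U' (after the try/except). Output: SYXU

Answer: SYXU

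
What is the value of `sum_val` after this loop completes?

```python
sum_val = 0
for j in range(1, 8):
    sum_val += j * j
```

Sum of squares 1² to 7² = 140
`sum_val` takes the values: 0 → 1 → 5 → 14 → 30 → 55 → 91 → 140

Answer: 140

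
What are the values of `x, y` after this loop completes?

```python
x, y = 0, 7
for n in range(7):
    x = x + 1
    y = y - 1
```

x goes 0→7, y goes 7→0
`x, y` takes the values: (0, 7) → (1, 7) → (1, 6) → (2, 6) → (2, 5) → (3, 5) → (3, 4) → (4, 4) → (4, 3) → (5, 3) → (5, 2) → (6, 2) → (6, 1) → (7, 1) → (7, 0)

Answer: 7, 0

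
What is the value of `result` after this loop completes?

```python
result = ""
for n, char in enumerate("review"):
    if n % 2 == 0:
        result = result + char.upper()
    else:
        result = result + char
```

Uppercase even positions in 'review'
`result` takes the values: "" → "R" → "Re" → "ReV" → "ReVi" → "ReViE" → "ReViEw"

Answer: "ReViEw"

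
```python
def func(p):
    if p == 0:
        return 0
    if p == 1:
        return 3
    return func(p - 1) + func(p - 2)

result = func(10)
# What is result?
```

Build up from base cases: func(0)=0, func(1)=3, func(2)=3, func(3)=6, func(4)=9, func(5)=15, func(6)=24, ..., func(10)=165

Answer: 165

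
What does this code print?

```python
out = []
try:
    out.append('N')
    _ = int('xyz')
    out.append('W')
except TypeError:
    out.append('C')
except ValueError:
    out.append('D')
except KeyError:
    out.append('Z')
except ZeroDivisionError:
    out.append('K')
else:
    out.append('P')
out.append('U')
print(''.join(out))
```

Execution trace: 'N' (try body) → 'D' (except ValueError) → 'U' (after the try/except). Output: NDU

Answer: NDU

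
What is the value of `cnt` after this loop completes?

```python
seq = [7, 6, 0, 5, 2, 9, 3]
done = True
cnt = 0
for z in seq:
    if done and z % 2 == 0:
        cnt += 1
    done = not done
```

Count even values at even positions
`cnt` takes the values: 0 → 1 → 2

Answer: 2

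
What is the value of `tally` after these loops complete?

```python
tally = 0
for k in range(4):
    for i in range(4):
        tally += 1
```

4 * 4 = 16
`tally` takes the values: 0 → 1 → 2 → 3 → 4 → 5 → 6 → 7 → 8 → 9 → 10 → 11 → 12 → 13 → 14 → 15 → 16

Answer: 16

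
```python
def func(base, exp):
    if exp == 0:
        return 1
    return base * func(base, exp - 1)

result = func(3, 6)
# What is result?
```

func(3, 6) = 3 * 3 * 3 * 3 * 3 * 3 = 729

Answer: 729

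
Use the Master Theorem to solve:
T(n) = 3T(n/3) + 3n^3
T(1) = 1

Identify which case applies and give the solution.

a=3, b=3, f(n)=3n^3. log_3(3) = 1. Since c=3 > 1 and the regularity condition holds (3(n/3)^3 = (3/3^3)n^3 with 3/3^3 < 1), Case 3 applies: T(n) = Θ(f(n)) = O(n^3).

Answer: O(n^3) - Case 3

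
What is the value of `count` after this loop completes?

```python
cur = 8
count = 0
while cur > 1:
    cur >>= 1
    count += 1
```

Count right shifts until 1
`count` takes the values: 0 → 1 → 2 → 3

Answer: 3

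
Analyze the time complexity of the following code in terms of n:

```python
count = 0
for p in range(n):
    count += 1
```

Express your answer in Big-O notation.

Each loop level contributes: n. Multiplying the contributions gives O(n).

Answer: O(n)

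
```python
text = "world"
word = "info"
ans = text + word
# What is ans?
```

Trace:
`text = "world"` → text = 'world'
`word = "info"` → word = 'info'
`ans = text + word` → ans = 'worldinfo'
So ans = 'worldinfo'

Answer: 'worldinfo'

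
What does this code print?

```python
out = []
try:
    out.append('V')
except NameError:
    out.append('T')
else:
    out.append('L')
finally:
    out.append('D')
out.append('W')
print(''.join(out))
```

Execution trace: 'V' (try body, no exception) → 'L' (else) → 'D' (finally) → 'W' (after the try/except). Output: VLDW

Answer: VLDW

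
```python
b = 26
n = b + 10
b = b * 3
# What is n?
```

Trace:
`b = 26` → b = 26
`n = b + 10` → n = 36
`b = b * 3` → b = 78
So n = 36

Answer: 36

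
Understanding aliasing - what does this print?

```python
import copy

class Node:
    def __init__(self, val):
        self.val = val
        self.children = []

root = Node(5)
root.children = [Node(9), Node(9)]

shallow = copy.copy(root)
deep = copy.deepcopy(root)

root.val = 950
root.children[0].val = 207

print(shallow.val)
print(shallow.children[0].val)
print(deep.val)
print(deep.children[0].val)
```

Key concept: deep copy with custom objects.
Step by step:
`root = Node(5)` → root = Node(val=5, children=[])
`root.children = [Node(9), Node(9)]` → root = Node(val=5, children=[Node(val=9, children=[]), Node(val=9, children=[])])
`shallow = copy.copy(root)` → shallow = Node(val=5, children=[Node(val=9, children=[]), Node(val=9, children=[])])
`deep = copy.deepcopy(root)` → deep = Node(val=5, children=[Node(val=9, children=[]), Node(val=9, children=[])])
`root.val = 950` → root = Node(val=950, children=[Node(val=9, children=[]), Node(val=9, children=[])])
`root.children[0].val = 207` → root = Node(val=950, children=[Node(val=207, children=[]), Node(val=9, children=[])]); shallow = Node(val=5, children=[Node(val=207, children=[]), Node(val=9, children=[])])
`print(shallow.val)` → prints 5
`print(shallow.children[0].val)` → prints 207
`print(deep.val)` → prints 5
`print(deep.children[0].val)` → prints 9

Answer:
5
207
5
9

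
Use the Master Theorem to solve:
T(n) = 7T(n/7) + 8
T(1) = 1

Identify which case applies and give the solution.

a=7, b=7, f(n)=8. log_7(7) = 1. Since c=0 < 1, Case 1 applies: T(n) = Θ(n^log_b(a)) = O(n).

Answer: O(n) - Case 1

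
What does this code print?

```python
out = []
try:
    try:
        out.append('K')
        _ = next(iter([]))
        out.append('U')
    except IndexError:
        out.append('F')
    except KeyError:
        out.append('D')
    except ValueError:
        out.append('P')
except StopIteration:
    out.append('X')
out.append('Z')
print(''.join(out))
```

Execution trace: 'K' (try body) → 'X' (outer except StopIteration) → 'Z' (after the try/except). Output: KXZ

Answer: KXZ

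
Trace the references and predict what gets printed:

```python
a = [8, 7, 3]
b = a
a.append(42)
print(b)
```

Key concept: basic list aliasing.
Step by step:
`a = [8, 7, 3]` → a = [8, 7, 3]
`b = a` → b = [8, 7, 3] (same object as a)
`a.append(42)` → a = [8, 7, 3, 42] (same object as b); b = [8, 7, 3, 42] (same object as a)
`print(b)` → prints [8, 7, 3, 42]

Answer: [8, 7, 3, 42]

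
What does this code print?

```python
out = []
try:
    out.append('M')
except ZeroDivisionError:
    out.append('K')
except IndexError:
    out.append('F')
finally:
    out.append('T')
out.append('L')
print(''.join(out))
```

Execution trace: 'M' (try body, no exception) → 'T' (finally) → 'L' (after the try/except). Output: MTL

Answer: MTL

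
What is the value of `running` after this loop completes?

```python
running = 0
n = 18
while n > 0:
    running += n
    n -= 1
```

Sum 18 down to 1
`running` takes the values: 0 → 18 → 35 → 51 → 66 → 80 → 93 → 105 → 116 → 126 → 135 → 143 → 150 → 156 → 161 → 165 → 168 → 170 → 171

Answer: 171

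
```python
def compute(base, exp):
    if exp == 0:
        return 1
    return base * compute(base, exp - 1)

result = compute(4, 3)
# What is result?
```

compute(4, 3) = 4 * 4 * 4 = 64

Answer: 64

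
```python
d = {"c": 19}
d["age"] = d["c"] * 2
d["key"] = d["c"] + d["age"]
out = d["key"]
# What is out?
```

Trace:
`d = {"c": 19}` → d = {'c': 19}
`d["age"] = d["c"] * 2` → d = {'c': 19, 'age': 38}
`d["key"] = d["c"] + d["age"]` → d = {'c': 19, 'age': 38, 'key': 57}
`out = d["key"]` → out = 57
So out = 57

Answer: 57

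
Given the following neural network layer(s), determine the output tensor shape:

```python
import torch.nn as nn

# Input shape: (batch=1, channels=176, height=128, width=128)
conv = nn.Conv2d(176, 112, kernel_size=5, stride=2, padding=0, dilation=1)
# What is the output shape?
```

Input: (1, 176, 128, 128) -> Output: (1, 112, 62, 62)

Answer: (1, 112, 62, 62)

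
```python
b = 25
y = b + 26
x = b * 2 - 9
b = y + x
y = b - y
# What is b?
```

Trace:
`b = 25` → b = 25
`y = b + 26` → y = 51
`x = b * 2 - 9` → x = 41
`b = y + x` → b = 92
`y = b - y` → y = 41
So b = 92

Answer: 92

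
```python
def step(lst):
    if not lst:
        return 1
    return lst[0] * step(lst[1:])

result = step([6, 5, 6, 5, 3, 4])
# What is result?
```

Product over [6, 5, 6, 5, 3, 4] = 6 * 5 * 6 * 5 * 3 * 4 = 10800

Answer: 10800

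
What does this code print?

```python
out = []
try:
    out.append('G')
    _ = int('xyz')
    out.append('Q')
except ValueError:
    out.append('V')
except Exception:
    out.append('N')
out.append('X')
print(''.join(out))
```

Execution trace: 'G' (try body) → 'V' (except ValueError) → 'X' (after the try/except). Output: GVX

Answer: GVX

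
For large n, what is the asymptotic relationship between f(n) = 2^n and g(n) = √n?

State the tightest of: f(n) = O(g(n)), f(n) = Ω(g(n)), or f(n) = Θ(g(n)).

2^n vs √n: f(n) = Ω(g(n)) but not O(g(n)) — 2^n grows strictly faster than √n.

Answer: f(n) = Ω(g(n)) but not O(g(n)) — 2^n grows strictly faster than √n.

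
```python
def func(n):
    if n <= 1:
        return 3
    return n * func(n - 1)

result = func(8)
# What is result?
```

func(8) = 8 * 7 * 6 * 5 * 4 * 3 * 2 * 3 = 120960

Answer: 120960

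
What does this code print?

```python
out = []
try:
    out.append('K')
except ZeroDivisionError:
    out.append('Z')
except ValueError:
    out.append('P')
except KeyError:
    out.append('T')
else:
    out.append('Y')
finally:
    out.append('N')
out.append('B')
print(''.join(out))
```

Execution trace: 'K' (try body, no exception) → 'Y' (else) → 'N' (finally) → 'B' (after the try/except). Output: KYNB

Answer: KYNB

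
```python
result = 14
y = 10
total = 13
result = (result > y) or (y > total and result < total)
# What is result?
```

Trace:
`result = 14` → result = 14
`y = 10` → y = 10
`total = 13` → total = 13
`result = (result > y) or (y > total and result < total)` → result = True
So result = True

Answer: True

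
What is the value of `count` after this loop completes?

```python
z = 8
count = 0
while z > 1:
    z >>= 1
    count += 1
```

Count right shifts until 1
`count` takes the values: 0 → 1 → 2 → 3

Answer: 3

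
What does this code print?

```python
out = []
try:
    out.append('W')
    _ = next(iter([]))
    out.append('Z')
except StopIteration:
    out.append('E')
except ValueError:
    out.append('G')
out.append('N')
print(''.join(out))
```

Execution trace: 'W' (try body) → 'E' (except StopIteration) → 'N' (after the try/except). Output: WEN

Answer: WEN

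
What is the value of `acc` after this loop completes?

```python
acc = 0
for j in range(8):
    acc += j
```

Sum of 0 to 7 = 28
`acc` takes the values: 0 → 1 → 3 → 6 → 10 → 15 → 21 → 28

Answer: 28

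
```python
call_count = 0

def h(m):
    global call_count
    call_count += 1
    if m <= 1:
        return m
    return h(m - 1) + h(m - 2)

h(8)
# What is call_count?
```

Calls(m) = 1 + Calls(m-1) + Calls(m-2); Calls(0)=Calls(1)=1. For m=8 this gives 67.

Answer: 67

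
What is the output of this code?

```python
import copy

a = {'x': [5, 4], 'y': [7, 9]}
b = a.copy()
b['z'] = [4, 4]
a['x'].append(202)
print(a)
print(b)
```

Key concept: shallow copy of dict with mutable values.
Step by step:
`a = {'x': [5, 4], 'y': [7, 9]}` → a = {'x': [5, 4], 'y': [7, 9]}
`b = a.copy()` → b = {'x': [5, 4], 'y': [7, 9]}
`b['z'] = [4, 4]` → b = {'x': [5, 4], 'y': [7, 9], 'z': [4, 4]}
`a['x'].append(202)` → a = {'x': [5, 4, 202], 'y': [7, 9]}; b = {'x': [5, 4, 202], 'y': [7, 9], 'z': [4, 4]}
`print(a)` → prints {'x': [5, 4, 202], 'y': [7, 9]}
`print(b)` → prints {'x': [5, 4, 202], 'y': [7, 9], 'z': [4, 4]}

Answer:
{'x': [5, 4, 202], 'y': [7, 9]}
{'x': [5, 4, 202], 'y': [7, 9], 'z': [4, 4]}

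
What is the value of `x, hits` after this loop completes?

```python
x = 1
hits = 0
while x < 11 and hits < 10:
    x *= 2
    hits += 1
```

Double until >= 11 or 10 iterations
`x, hits` takes the values: (1, 0) → (2, 0) → (2, 1) → (4, 1) → (4, 2) → (8, 2) → (8, 3) → (16, 3) → (16, 4)

Answer: 16, 4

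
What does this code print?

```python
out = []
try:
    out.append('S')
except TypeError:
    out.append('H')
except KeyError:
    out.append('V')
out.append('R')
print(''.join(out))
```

Execution trace: 'S' (try body, no exception) → 'R' (after the try/except). Output: SR

Answer: SR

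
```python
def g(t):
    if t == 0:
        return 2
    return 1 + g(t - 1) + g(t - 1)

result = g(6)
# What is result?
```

g(t) = 1 + 2·g(t-1), g(0)=2. Closed form: (2+1)·2^6 - 1 = 191.

Answer: 191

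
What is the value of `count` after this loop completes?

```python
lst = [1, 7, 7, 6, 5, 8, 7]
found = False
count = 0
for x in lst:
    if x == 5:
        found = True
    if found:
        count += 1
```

Count elements after first 5 in [1, 7, 7, 6, 5, 8, 7]
`count` takes the values: 0 → 1 → 2 → 3

Answer: 3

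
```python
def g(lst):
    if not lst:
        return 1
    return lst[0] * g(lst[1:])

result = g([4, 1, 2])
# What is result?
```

Product over [4, 1, 2] = 4 * 1 * 2 = 8

Answer: 8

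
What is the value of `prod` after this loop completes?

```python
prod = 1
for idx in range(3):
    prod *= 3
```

3^3 = 27
`prod` takes the values: 1 → 3 → 9 → 27

Answer: 27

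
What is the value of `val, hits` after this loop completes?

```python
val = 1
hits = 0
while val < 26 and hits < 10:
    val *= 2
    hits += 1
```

Double until >= 26 or 10 iterations
`val, hits` takes the values: (1, 0) → (2, 0) → (2, 1) → (4, 1) → (4, 2) → (8, 2) → (8, 3) → (16, 3) → (16, 4) → (32, 4) → (32, 5)

Answer: 32, 5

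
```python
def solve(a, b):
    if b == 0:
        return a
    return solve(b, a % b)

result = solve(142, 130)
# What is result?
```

solve(142, 130) -> solve(130, 12) -> solve(12, 10) -> solve(10, 2) -> solve(2, 0) -> 2

Answer: 2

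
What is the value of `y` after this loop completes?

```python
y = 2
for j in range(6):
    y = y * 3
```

Multiply by 3, 6 times: 2 * 3^6 = 1458
`y` takes the values: 2 → 6 → 18 → 54 → 162 → 486 → 1458

Answer: 1458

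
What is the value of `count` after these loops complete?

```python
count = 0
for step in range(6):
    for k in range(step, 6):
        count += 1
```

Upper triangle: 6 + 5 + ... + 1
`count` takes the values: 0 → 1 → 2 → 3 → 4 → 5 → 6 → 7 → 8 → 9 → 10 → 11 → 12 → 13 → 14 → 15 → 16 → 17 → 18 → 19 → 20 → 21

Answer: 21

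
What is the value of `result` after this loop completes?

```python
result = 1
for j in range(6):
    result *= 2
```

2^6 = 64
`result` takes the values: 1 → 2 → 4 → 8 → 16 → 32 → 64

Answer: 64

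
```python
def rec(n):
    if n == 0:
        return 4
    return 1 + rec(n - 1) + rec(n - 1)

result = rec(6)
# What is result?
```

rec(n) = 1 + 2·rec(n-1), rec(0)=4. Closed form: (4+1)·2^6 - 1 = 319.

Answer: 319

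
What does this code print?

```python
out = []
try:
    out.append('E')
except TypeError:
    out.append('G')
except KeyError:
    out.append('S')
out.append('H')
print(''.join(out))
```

Execution trace: 'E' (try body, no exception) → 'H' (after the try/except). Output: EH

Answer: EH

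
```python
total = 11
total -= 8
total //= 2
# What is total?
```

Trace:
`total = 11` → total = 11
`total -= 8` → total = 3
`total //= 2` → total = 1
So total = 1

Answer: 1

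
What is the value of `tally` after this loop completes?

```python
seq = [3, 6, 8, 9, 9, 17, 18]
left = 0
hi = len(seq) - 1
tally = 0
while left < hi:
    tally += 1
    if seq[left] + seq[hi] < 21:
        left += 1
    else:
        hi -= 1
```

Steps to find pair summing to 21
`tally` takes the values: 0 → 1 → 2 → 3 → 4 → 5 → 6

Answer: 6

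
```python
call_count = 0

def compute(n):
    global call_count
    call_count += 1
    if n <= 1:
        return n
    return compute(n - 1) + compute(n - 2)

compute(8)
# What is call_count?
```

Calls(n) = 1 + Calls(n-1) + Calls(n-2); Calls(0)=Calls(1)=1. For n=8 this gives 67.

Answer: 67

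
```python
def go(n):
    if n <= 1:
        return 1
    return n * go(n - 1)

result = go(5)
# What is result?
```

go(5) = 5 * 4 * 3 * 2 * 1 = 120

Answer: 120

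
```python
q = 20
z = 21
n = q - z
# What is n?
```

Trace:
`q = 20` → q = 20
`z = 21` → z = 21
`n = q - z` → n = -1
So n = -1

Answer: -1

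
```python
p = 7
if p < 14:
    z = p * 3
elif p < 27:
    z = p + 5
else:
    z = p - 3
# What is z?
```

Trace:
`p = 7` → p = 7
`if p < 14: ...` → p < 14 is True → z = 21
So z = 21

Answer: 21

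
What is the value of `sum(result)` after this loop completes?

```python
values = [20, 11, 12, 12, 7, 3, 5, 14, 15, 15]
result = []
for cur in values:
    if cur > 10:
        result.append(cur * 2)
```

Sum of doubled values > 10
`result` takes the values: [] → [40] → [40, 22] → [40, 22, 24] → [40, 22, 24, 24] → [40, 22, 24, 24, 28] → [40, 22, 24, 24, 28, 30] → [40, 22, 24, 24, 28, 30, 30]
So `sum(result)` = 198

Answer: 198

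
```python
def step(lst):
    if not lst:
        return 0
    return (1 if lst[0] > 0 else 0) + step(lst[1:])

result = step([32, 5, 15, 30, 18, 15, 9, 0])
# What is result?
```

Count of positive elements in [32, 5, 15, 30, 18, 15, 9, 0] = 7

Answer: 7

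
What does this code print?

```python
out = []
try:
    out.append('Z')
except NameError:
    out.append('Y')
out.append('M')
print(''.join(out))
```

Execution trace: 'Z' (try body, no exception) → 'M' (after the try/except). Output: ZM

Answer: ZM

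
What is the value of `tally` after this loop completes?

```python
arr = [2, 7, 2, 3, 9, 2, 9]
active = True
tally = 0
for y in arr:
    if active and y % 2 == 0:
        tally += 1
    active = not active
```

Count even values at even positions
`tally` takes the values: 0 → 1 → 2

Answer: 2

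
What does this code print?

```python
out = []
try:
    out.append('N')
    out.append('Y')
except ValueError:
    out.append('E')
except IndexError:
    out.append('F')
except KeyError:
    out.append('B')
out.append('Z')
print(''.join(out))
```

Execution trace: 'N' (try body) → 'Y' (try body, no exception) → 'Z' (after the try/except). Output: NYZ

Answer: NYZ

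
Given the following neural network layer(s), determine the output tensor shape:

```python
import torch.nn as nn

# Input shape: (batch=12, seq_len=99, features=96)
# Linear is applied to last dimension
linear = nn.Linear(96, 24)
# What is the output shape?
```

Input: (12, 99, 96) -> Output: (12, 99, 24)

Answer: (12, 99, 24)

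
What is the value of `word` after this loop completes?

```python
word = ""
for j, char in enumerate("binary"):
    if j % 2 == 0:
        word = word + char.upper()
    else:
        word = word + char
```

Uppercase even positions in 'binary'
`word` takes the values: "" → "B" → "Bi" → "BiN" → "BiNa" → "BiNaR" → "BiNaRy"

Answer: "BiNaRy"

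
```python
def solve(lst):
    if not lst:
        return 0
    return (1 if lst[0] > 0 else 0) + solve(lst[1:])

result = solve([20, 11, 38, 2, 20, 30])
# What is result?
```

Count of positive elements in [20, 11, 38, 2, 20, 30] = 6

Answer: 6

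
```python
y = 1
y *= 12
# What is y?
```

Trace:
`y = 1` → y = 1
`y *= 12` → y = 12
So y = 12

Answer: 12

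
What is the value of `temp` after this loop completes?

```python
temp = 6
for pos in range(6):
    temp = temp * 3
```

Multiply by 3, 6 times: 6 * 3^6 = 4374
`temp` takes the values: 6 → 18 → 54 → 162 → 486 → 1458 → 4374

Answer: 4374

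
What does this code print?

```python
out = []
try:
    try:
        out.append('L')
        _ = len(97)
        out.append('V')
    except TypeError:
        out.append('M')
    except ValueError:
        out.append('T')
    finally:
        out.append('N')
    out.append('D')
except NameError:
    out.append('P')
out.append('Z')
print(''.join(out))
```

Execution trace: 'L' (inner try body) → 'M' (inner except TypeError) → 'N' (inner finally) → 'D' (try body, no exception) → 'Z' (after the try/except). Output: LMNDZ

Answer: LMNDZ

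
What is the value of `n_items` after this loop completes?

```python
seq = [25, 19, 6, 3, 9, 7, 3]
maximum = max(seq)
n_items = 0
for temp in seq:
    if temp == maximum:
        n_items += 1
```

Count of max value 25 in [25, 19, 6, 3, 9, 7, 3]
`n_items` takes the values: 0 → 1

Answer: 1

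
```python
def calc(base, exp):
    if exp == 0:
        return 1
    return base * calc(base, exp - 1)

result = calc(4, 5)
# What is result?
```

calc(4, 5) = 4 * 4 * 4 * 4 * 4 = 1024

Answer: 1024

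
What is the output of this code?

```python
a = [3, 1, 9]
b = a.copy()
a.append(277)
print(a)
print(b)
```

Key concept: list.copy() creates independent copy.
Step by step:
`a = [3, 1, 9]` → a = [3, 1, 9]
`b = a.copy()` → b = [3, 1, 9]
`a.append(277)` → a = [3, 1, 9, 277]
`print(a)` → prints [3, 1, 9, 277]
`print(b)` → prints [3, 1, 9]

Answer:
[3, 1, 9, 277]
[3, 1, 9]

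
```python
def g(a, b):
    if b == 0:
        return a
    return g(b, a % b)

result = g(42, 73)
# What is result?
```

g(42, 73) -> g(73, 42) -> g(42, 31) -> g(31, 11) -> g(11, 9) -> g(9, 2) -> g(2, 1) -> g(1, 0) -> 1

Answer: 1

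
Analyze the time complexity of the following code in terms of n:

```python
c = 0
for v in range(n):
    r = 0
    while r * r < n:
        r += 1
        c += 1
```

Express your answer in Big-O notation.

Each loop level contributes: n × √n. Multiplying the contributions gives O(n√n).

Answer: O(n√n)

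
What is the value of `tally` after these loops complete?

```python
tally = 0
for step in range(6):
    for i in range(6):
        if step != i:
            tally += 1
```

6² - 6 (exclude diagonal)
`tally` takes the values: 0 → 1 → 2 → 3 → 4 → 5 → 6 → 7 → 8 → 9 → 10 → 11 → 12 → 13 → 14 → 15 → 16 → 17 → 18 → 19 → 20 → 21 → 22 → 23 → 24 → 25 → 26 → 27 → 28 → 29 → 30

Answer: 30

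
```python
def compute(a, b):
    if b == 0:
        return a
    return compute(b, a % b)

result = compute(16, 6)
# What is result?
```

compute(16, 6) -> compute(6, 4) -> compute(4, 2) -> compute(2, 0) -> 2

Answer: 2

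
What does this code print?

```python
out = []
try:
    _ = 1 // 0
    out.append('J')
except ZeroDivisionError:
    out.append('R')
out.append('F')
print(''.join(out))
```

Execution trace: 'R' (except ZeroDivisionError) → 'F' (after the try/except). Output: RF

Answer: RF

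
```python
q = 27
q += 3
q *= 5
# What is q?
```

Trace:
`q = 27` → q = 27
`q += 3` → q = 30
`q *= 5` → q = 150
So q = 150

Answer: 150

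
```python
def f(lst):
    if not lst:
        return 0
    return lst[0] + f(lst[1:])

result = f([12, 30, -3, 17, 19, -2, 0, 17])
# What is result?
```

12 + 30 + (-3) + 17 + 19 + (-2) + 0 + 17 + 0 = 90

Answer: 90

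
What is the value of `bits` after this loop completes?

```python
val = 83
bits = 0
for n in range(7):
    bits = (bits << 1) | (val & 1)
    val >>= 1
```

Reverse lowest 7 bits of 83
`bits` takes the values: 0 → 1 → 3 → 6 → 12 → 25 → 50 → 101

Answer: 101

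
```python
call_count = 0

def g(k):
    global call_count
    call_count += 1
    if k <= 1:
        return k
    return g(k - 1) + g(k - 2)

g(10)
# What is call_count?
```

Calls(k) = 1 + Calls(k-1) + Calls(k-2); Calls(0)=Calls(1)=1. For k=10 this gives 177.

Answer: 177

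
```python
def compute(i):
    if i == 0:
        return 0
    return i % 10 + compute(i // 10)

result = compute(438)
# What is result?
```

Sum of digits of 438: 8 + 3 + 4 = 15

Answer: 15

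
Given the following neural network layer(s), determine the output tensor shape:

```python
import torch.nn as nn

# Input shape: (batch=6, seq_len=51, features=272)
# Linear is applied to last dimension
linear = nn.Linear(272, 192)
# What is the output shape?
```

Input: (6, 51, 272) -> Output: (6, 51, 192)

Answer: (6, 51, 192)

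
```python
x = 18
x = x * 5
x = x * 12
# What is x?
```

Trace:
`x = 18` → x = 18
`x = x * 5` → x = 90
`x = x * 12` → x = 1080
So x = 1080

Answer: 1080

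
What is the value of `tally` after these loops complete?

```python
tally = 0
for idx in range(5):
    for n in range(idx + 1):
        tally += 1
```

Triangle: 1 + 2 + ... + 5
`tally` takes the values: 0 → 1 → 2 → 3 → 4 → 5 → 6 → 7 → 8 → 9 → 10 → 11 → 12 → 13 → 14 → 15

Answer: 15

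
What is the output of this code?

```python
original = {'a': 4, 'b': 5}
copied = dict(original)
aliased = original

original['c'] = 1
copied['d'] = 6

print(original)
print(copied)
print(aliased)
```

Key concept: dict() creates copy, assignment creates alias.
Step by step:
`original = {'a': 4, 'b': 5}` → original = {'a': 4, 'b': 5}
`copied = dict(original)` → copied = {'a': 4, 'b': 5}
`aliased = original` → aliased = {'a': 4, 'b': 5} (same object as original)
`original['c'] = 1` → original = {'a': 4, 'b': 5, 'c': 1} (same object as aliased); aliased = {'a': 4, 'b': 5, 'c': 1} (same object as original)
`copied['d'] = 6` → copied = {'a': 4, 'b': 5, 'd': 6}
`print(original)` → prints {'a': 4, 'b': 5, 'c': 1}
`print(copied)` → prints {'a': 4, 'b': 5, 'd': 6}
`print(aliased)` → prints {'a': 4, 'b': 5, 'c': 1}

Answer:
{'a': 4, 'b': 5, 'c': 1}
{'a': 4, 'b': 5, 'd': 6}
{'a': 4, 'b': 5, 'c': 1}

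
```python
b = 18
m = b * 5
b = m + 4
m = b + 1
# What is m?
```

Trace:
`b = 18` → b = 18
`m = b * 5` → m = 90
`b = m + 4` → b = 94
`m = b + 1` → m = 95
So m = 95

Answer: 95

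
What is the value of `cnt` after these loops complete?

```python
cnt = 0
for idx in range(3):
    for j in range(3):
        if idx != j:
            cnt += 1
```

3² - 3 (exclude diagonal)
`cnt` takes the values: 0 → 1 → 2 → 3 → 4 → 5 → 6

Answer: 6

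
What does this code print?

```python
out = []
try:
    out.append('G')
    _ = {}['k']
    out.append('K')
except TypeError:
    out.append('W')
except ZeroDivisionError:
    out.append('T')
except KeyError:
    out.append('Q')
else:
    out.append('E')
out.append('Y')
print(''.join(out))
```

Execution trace: 'G' (try body) → 'Q' (except KeyError) → 'Y' (after the try/except). Output: GQY

Answer: GQY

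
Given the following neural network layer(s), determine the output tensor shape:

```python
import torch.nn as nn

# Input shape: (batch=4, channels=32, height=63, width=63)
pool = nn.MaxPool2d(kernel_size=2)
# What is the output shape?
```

Input: (4, 32, 63, 63) -> Output: (4, 32, 31, 31)

Answer: (4, 32, 31, 31)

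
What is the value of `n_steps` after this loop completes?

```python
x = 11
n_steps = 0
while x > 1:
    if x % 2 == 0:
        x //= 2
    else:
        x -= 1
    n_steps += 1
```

Steps to reduce 11 to 1
`n_steps` takes the values: 0 → 1 → 2 → 3 → 4 → 5

Answer: 5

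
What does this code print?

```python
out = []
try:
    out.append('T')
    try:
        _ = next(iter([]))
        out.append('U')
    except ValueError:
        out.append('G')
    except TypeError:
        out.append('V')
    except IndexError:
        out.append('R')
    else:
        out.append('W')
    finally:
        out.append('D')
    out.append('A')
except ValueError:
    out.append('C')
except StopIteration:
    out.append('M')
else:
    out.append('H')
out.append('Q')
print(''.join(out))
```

Execution trace: 'T' (try body) → 'D' (inner finally) → 'M' (except StopIteration) → 'Q' (after the try/except). Output: TDMQ

Answer: TDMQ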